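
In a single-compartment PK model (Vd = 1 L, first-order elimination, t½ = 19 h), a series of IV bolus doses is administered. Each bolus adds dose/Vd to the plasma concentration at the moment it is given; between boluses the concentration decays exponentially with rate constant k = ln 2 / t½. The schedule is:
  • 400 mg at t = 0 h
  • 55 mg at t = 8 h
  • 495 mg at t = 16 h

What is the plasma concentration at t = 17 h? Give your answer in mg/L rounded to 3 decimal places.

k = ln 2 / 19 = 0.03648 per h
Dose 1 (400 mg at t=0 h): 400·exp(−0.03648·17) = 215.138 mg/L
Dose 2 (55 mg at t=8 h): 55·exp(−0.03648·9) = 39.607 mg/L
Dose 3 (495 mg at t=16 h): 495·exp(−0.03648·1) = 477.267 mg/L
C(17) = 215.138 + 39.607 + 477.267 = 732.012 mg/L

732.012 mg/L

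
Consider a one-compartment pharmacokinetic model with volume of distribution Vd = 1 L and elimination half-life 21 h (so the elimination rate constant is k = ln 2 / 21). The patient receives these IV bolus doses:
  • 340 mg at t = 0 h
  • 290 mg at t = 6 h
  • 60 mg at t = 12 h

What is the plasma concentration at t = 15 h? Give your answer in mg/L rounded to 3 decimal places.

477.045 mg/L

k = ln 2 / 21 = 0.03301 per h
Dose 1 (340 mg at t=0 h): 340·exp(−0.03301·15) = 207.232 mg/L
Dose 2 (290 mg at t=6 h): 290·exp(−0.03301·9) = 215.469 mg/L
Dose 3 (60 mg at t=12 h): 60·exp(−0.03301·3) = 54.343 mg/L
C(15) = 207.232 + 215.469 + 54.343 = 477.045 mg/L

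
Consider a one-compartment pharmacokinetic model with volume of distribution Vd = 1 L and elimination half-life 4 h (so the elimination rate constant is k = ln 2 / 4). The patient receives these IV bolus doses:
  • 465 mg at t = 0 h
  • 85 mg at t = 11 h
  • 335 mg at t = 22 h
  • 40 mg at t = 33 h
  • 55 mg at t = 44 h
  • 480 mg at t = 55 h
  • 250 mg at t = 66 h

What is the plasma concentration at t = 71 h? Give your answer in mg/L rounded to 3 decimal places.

135.752 mg/L

k = ln 2 / 4 = 0.17329 per h
Dose 1 (465 mg at t=0 h): 465·exp(−0.17329·71) = 0.002 mg/L
Dose 2 (85 mg at t=11 h): 85·exp(−0.17329·60) = 0.003 mg/L
Dose 3 (335 mg at t=22 h): 335·exp(−0.17329·49) = 0.069 mg/L
Dose 4 (40 mg at t=33 h): 40·exp(−0.17329·38) = 0.055 mg/L
Dose 5 (55 mg at t=44 h): 55·exp(−0.17329·27) = 0.511 mg/L
Dose 6 (480 mg at t=55 h): 480·exp(−0.17329·16) = 30.000 mg/L
Dose 7 (250 mg at t=66 h): 250·exp(−0.17329·5) = 105.112 mg/L
C(71) = 0.002 + 0.003 + 0.069 + 0.055 + 0.511 + 30.000 + 105.112 = 135.752 mg/L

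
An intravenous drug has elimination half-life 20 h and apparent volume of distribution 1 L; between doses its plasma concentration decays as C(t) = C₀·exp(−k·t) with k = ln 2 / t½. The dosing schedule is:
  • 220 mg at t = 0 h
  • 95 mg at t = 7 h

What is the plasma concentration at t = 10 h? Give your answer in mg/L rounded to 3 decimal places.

241.182 mg/L

k = ln 2 / 20 = 0.03466 per h
Dose 1 (220 mg at t=0 h): 220·exp(−0.03466·10) = 155.563 mg/L
Dose 2 (95 mg at t=7 h): 95·exp(−0.03466·3) = 85.619 mg/L
C(10) = 155.563 + 85.619 = 241.182 mg/L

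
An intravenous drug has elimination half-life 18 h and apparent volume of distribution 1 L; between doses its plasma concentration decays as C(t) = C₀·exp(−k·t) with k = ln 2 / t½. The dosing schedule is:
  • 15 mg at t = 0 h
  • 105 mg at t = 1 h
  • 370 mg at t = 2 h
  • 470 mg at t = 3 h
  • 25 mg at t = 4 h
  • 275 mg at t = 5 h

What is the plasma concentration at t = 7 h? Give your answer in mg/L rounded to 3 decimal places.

k = ln 2 / 18 = 0.03851 per h
Dose 1 (15 mg at t=0 h): 15·exp(−0.03851·7) = 11.456 mg/L
Dose 2 (105 mg at t=1 h): 105·exp(−0.03851·6) = 83.339 mg/L
Dose 3 (370 mg at t=2 h): 370·exp(−0.03851·5) = 305.198 mg/L
Dose 4 (470 mg at t=3 h): 470·exp(−0.03851·4) = 402.905 mg/L
Dose 5 (25 mg at t=4 h): 25·exp(−0.03851·3) = 22.272 mg/L
Dose 6 (275 mg at t=5 h): 275·exp(−0.03851·2) = 254.616 mg/L
C(7) = 11.456 + 83.339 + 305.198 + 402.905 + 22.272 + 254.616 = 1079.785 mg/L

1079.785 mg/L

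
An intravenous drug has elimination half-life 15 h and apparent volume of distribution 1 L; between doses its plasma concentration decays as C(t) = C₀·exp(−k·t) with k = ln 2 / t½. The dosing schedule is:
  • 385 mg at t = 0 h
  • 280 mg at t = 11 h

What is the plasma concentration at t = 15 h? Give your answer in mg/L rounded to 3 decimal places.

425.247 mg/L

k = ln 2 / 15 = 0.04621 per h
Dose 1 (385 mg at t=0 h): 385·exp(−0.04621·15) = 192.500 mg/L
Dose 2 (280 mg at t=11 h): 280·exp(−0.04621·4) = 232.747 mg/L
C(15) = 192.500 + 232.747 = 425.247 mg/L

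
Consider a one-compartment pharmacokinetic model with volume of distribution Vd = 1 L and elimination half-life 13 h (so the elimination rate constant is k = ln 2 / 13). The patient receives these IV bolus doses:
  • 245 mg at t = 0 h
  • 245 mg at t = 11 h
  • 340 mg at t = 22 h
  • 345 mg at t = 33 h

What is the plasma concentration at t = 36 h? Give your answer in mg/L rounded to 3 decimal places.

k = ln 2 / 13 = 0.05332 per h
Dose 1 (245 mg at t=0 h): 245·exp(−0.05332·36) = 35.937 mg/L
Dose 2 (245 mg at t=11 h): 245·exp(−0.05332·25) = 64.604 mg/L
Dose 3 (340 mg at t=22 h): 340·exp(−0.05332·14) = 161.173 mg/L
Dose 4 (345 mg at t=33 h): 345·exp(−0.05332·3) = 294.002 mg/L
C(36) = 35.937 + 64.604 + 161.173 + 294.002 = 555.717 mg/L

555.717 mg/L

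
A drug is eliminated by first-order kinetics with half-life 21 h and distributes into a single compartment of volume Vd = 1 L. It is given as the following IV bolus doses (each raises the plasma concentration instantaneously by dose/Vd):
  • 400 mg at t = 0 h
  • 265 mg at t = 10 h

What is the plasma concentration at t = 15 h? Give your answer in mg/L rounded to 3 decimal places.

k = ln 2 / 21 = 0.03301 per h
Dose 1 (400 mg at t=0 h): 400·exp(−0.03301·15) = 243.803 mg/L
Dose 2 (265 mg at t=10 h): 265·exp(−0.03301·5) = 224.684 mg/L
C(15) = 243.803 + 224.684 = 468.487 mg/L

468.487 mg/L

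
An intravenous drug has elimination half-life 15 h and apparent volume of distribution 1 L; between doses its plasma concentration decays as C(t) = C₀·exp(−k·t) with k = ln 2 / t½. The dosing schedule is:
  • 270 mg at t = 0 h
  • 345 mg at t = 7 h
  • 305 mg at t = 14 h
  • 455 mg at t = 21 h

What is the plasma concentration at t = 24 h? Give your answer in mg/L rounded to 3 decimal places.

834.577 mg/L

k = ln 2 / 15 = 0.04621 per h
Dose 1 (270 mg at t=0 h): 270·exp(−0.04621·24) = 89.067 mg/L
Dose 2 (345 mg at t=7 h): 345·exp(−0.04621·17) = 157.272 mg/L
Dose 3 (305 mg at t=14 h): 305·exp(−0.04621·10) = 192.138 mg/L
Dose 4 (455 mg at t=21 h): 455·exp(−0.04621·3) = 396.101 mg/L
C(24) = 89.067 + 157.272 + 192.138 + 396.101 = 834.577 mg/L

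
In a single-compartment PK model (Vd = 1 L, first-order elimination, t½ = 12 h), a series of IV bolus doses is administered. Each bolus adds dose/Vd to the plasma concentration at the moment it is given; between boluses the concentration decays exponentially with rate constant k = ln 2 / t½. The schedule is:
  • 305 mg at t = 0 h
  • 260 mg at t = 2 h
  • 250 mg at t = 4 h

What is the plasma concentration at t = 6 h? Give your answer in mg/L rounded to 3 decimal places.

644.754 mg/L

k = ln 2 / 12 = 0.05776 per h
Dose 1 (305 mg at t=0 h): 305·exp(−0.05776·6) = 215.668 mg/L
Dose 2 (260 mg at t=2 h): 260·exp(−0.05776·4) = 206.362 mg/L
Dose 3 (250 mg at t=4 h): 250·exp(−0.05776·2) = 222.725 mg/L
C(6) = 215.668 + 206.362 + 222.725 = 644.754 mg/L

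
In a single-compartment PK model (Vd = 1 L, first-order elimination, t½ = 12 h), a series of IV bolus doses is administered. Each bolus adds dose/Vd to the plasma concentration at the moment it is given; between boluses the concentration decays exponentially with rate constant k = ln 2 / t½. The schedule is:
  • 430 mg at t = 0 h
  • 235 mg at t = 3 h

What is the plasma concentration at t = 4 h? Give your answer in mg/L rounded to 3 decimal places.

563.102 mg/L

k = ln 2 / 12 = 0.05776 per h
Dose 1 (430 mg at t=0 h): 430·exp(−0.05776·4) = 341.291 mg/L
Dose 2 (235 mg at t=3 h): 235·exp(−0.05776·1) = 221.810 mg/L
C(4) = 341.291 + 221.810 = 563.102 mg/L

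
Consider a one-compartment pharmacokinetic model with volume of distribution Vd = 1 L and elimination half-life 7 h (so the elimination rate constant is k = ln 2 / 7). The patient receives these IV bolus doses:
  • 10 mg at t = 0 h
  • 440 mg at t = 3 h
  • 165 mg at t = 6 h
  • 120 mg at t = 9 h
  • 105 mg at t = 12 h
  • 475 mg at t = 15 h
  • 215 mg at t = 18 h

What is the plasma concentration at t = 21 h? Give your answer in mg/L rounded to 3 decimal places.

k = ln 2 / 7 = 0.09902 per h
Dose 1 (10 mg at t=0 h): 10·exp(−0.09902·21) = 1.250 mg/L
Dose 2 (440 mg at t=3 h): 440·exp(−0.09902·18) = 74.025 mg/L
Dose 3 (165 mg at t=6 h): 165·exp(−0.09902·15) = 37.361 mg/L
Dose 4 (120 mg at t=9 h): 120·exp(−0.09902·12) = 36.570 mg/L
Dose 5 (105 mg at t=12 h): 105·exp(−0.09902·9) = 43.068 mg/L
Dose 6 (475 mg at t=15 h): 475·exp(−0.09902·6) = 262.221 mg/L
Dose 7 (215 mg at t=18 h): 215·exp(−0.09902·3) = 159.744 mg/L
C(21) = 1.250 + 74.025 + 37.361 + 36.570 + 43.068 + 262.221 + 159.744 = 614.239 mg/L

614.239 mg/L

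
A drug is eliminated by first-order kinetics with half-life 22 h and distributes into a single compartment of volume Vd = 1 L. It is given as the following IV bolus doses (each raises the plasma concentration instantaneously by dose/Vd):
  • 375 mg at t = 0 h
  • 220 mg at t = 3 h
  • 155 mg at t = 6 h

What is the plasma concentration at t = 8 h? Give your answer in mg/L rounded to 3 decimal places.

k = ln 2 / 22 = 0.03151 per h
Dose 1 (375 mg at t=0 h): 375·exp(−0.03151·8) = 291.451 mg/L
Dose 2 (220 mg at t=3 h): 220·exp(−0.03151·5) = 187.935 mg/L
Dose 3 (155 mg at t=6 h): 155·exp(−0.03151·2) = 145.534 mg/L
C(8) = 291.451 + 187.935 + 145.534 = 624.920 mg/L

624.920 mg/L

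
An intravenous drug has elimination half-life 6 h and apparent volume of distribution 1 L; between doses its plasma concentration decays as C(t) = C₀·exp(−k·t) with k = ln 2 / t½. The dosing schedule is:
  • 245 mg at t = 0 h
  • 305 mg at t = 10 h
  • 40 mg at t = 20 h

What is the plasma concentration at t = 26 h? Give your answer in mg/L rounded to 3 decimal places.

k = ln 2 / 6 = 0.11552 per h
Dose 1 (245 mg at t=0 h): 245·exp(−0.11552·26) = 12.154 mg/L
Dose 2 (305 mg at t=10 h): 305·exp(−0.11552·16) = 48.034 mg/L
Dose 3 (40 mg at t=20 h): 40·exp(−0.11552·6) = 20.000 mg/L
C(26) = 12.154 + 48.034 + 20.000 = 80.188 mg/L

80.188 mg/L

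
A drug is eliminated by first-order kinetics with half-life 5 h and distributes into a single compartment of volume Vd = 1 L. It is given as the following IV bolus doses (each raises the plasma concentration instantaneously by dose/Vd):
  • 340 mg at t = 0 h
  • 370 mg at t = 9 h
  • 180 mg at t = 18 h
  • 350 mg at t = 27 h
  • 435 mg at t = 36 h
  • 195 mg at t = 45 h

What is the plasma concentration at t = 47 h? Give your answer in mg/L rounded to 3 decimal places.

269.971 mg/L

k = ln 2 / 5 = 0.13863 per h
Dose 1 (340 mg at t=0 h): 340·exp(−0.13863·47) = 0.503 mg/L
Dose 2 (370 mg at t=9 h): 370·exp(−0.13863·38) = 1.907 mg/L
Dose 3 (180 mg at t=18 h): 180·exp(−0.13863·29) = 3.231 mg/L
Dose 4 (350 mg at t=27 h): 350·exp(−0.13863·20) = 21.875 mg/L
Dose 5 (435 mg at t=36 h): 435·exp(−0.13863·11) = 94.672 mg/L
Dose 6 (195 mg at t=45 h): 195·exp(−0.13863·2) = 147.782 mg/L
C(47) = 0.503 + 1.907 + 3.231 + 21.875 + 94.672 + 147.782 = 269.971 mg/L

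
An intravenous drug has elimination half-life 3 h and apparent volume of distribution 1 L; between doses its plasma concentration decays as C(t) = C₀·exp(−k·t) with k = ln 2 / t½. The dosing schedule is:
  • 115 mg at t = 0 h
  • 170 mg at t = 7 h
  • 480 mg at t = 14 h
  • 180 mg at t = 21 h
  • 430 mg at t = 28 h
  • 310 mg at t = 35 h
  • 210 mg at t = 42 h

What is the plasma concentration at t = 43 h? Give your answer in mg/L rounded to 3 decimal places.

230.690 mg/L

k = ln 2 / 3 = 0.23105 per h
Dose 1 (115 mg at t=0 h): 115·exp(−0.23105·43) = 0.006 mg/L
Dose 2 (170 mg at t=7 h): 170·exp(−0.23105·36) = 0.042 mg/L
Dose 3 (480 mg at t=14 h): 480·exp(−0.23105·29) = 0.591 mg/L
Dose 4 (180 mg at t=21 h): 180·exp(−0.23105·22) = 1.116 mg/L
Dose 5 (430 mg at t=28 h): 430·exp(−0.23105·15) = 13.438 mg/L
Dose 6 (310 mg at t=35 h): 310·exp(−0.23105·8) = 48.822 mg/L
Dose 7 (210 mg at t=42 h): 210·exp(−0.23105·1) = 166.677 mg/L
C(43) = 0.006 + 0.042 + 0.591 + 1.116 + 13.438 + 48.822 + 166.677 = 230.690 mg/L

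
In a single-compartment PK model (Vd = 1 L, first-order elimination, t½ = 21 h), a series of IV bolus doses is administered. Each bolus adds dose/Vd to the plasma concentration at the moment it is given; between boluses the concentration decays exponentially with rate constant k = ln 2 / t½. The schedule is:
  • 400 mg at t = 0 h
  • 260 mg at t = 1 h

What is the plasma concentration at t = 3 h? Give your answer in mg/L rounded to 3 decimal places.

k = ln 2 / 21 = 0.03301 per h
Dose 1 (400 mg at t=0 h): 400·exp(−0.03301·3) = 362.289 mg/L
Dose 2 (260 mg at t=1 h): 260·exp(−0.03301·2) = 243.391 mg/L
C(3) = 362.289 + 243.391 = 605.680 mg/L

605.680 mg/L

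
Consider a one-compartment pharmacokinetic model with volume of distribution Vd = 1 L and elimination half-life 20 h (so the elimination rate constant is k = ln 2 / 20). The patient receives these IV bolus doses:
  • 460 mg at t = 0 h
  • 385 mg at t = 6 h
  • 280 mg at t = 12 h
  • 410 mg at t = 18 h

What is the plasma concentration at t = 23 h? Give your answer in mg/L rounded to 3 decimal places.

k = ln 2 / 20 = 0.03466 per h
Dose 1 (460 mg at t=0 h): 460·exp(−0.03466·23) = 207.288 mg/L
Dose 2 (385 mg at t=6 h): 385·exp(−0.03466·17) = 213.592 mg/L
Dose 3 (280 mg at t=12 h): 280·exp(−0.03466·11) = 191.246 mg/L
Dose 4 (410 mg at t=18 h): 410·exp(−0.03466·5) = 344.768 mg/L
C(23) = 207.288 + 213.592 + 191.246 + 344.768 = 956.893 mg/L

956.893 mg/L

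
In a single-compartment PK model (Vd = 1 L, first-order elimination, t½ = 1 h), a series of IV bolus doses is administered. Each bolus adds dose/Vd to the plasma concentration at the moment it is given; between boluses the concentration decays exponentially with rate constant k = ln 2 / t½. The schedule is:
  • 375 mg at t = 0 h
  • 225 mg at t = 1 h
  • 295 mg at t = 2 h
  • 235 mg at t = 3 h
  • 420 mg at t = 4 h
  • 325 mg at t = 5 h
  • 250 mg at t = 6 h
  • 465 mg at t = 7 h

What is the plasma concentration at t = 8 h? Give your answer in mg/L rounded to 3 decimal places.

k = ln 2 / 1 = 0.69315 per h
Dose 1 (375 mg at t=0 h): 375·exp(−0.69315·8) = 1.465 mg/L
Dose 2 (225 mg at t=1 h): 225·exp(−0.69315·7) = 1.758 mg/L
Dose 3 (295 mg at t=2 h): 295·exp(−0.69315·6) = 4.609 mg/L
Dose 4 (235 mg at t=3 h): 235·exp(−0.69315·5) = 7.344 mg/L
Dose 5 (420 mg at t=4 h): 420·exp(−0.69315·4) = 26.250 mg/L
Dose 6 (325 mg at t=5 h): 325·exp(−0.69315·3) = 40.625 mg/L
Dose 7 (250 mg at t=6 h): 250·exp(−0.69315·2) = 62.500 mg/L
Dose 8 (465 mg at t=7 h): 465·exp(−0.69315·1) = 232.500 mg/L
C(8) = 1.465 + 1.758 + 4.609 + 7.344 + 26.250 + 40.625 + 62.500 + 232.500 = 377.051 mg/L

377.051 mg/L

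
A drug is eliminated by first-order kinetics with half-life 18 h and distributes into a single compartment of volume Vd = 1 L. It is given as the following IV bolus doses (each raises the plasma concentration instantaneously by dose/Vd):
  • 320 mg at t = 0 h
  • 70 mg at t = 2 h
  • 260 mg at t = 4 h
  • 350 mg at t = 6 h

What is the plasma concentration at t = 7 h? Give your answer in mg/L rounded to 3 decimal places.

870.542 mg/L

k = ln 2 / 18 = 0.03851 per h
Dose 1 (320 mg at t=0 h): 320·exp(−0.03851·7) = 244.390 mg/L
Dose 2 (70 mg at t=2 h): 70·exp(−0.03851·5) = 57.740 mg/L
Dose 3 (260 mg at t=4 h): 260·exp(−0.03851·3) = 231.634 mg/L
Dose 4 (350 mg at t=6 h): 350·exp(−0.03851·1) = 336.778 mg/L
C(7) = 244.390 + 57.740 + 231.634 + 336.778 = 870.542 mg/L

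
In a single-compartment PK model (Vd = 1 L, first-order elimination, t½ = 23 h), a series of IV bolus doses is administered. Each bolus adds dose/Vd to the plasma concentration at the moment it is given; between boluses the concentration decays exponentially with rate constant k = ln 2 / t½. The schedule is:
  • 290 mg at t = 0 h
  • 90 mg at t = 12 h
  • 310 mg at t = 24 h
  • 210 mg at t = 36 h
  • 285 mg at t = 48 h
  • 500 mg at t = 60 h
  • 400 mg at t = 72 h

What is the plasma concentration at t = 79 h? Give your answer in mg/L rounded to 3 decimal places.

873.247 mg/L

k = ln 2 / 23 = 0.03014 per h
Dose 1 (290 mg at t=0 h): 290·exp(−0.03014·79) = 26.818 mg/L
Dose 2 (90 mg at t=12 h): 90·exp(−0.03014·67) = 11.949 mg/L
Dose 3 (310 mg at t=24 h): 310·exp(−0.03014·55) = 59.089 mg/L
Dose 4 (210 mg at t=36 h): 210·exp(−0.03014·43) = 57.468 mg/L
Dose 5 (285 mg at t=48 h): 285·exp(−0.03014·31) = 111.972 mg/L
Dose 6 (500 mg at t=60 h): 500·exp(−0.03014·19) = 282.029 mg/L
Dose 7 (400 mg at t=72 h): 400·exp(−0.03014·7) = 323.923 mg/L
C(79) = 26.818 + 11.949 + 59.089 + 57.468 + 111.972 + 282.029 + 323.923 = 873.247 mg/L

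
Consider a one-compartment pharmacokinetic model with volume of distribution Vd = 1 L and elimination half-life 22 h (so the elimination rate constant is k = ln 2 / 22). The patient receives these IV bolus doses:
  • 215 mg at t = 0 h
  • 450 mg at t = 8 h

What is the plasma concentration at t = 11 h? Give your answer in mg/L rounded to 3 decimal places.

561.442 mg/L

k = ln 2 / 22 = 0.03151 per h
Dose 1 (215 mg at t=0 h): 215·exp(−0.03151·11) = 152.028 mg/L
Dose 2 (450 mg at t=8 h): 450·exp(−0.03151·3) = 409.414 mg/L
C(11) = 152.028 + 409.414 = 561.442 mg/L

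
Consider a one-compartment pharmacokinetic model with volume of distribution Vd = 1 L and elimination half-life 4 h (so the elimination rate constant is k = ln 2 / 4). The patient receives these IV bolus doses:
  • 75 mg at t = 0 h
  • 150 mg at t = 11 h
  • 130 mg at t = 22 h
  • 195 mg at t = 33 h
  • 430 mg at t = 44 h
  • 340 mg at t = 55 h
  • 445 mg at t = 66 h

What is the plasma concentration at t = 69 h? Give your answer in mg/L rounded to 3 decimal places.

300.726 mg/L

k = ln 2 / 4 = 0.17329 per h
Dose 1 (75 mg at t=0 h): 75·exp(−0.17329·69) = 0.000 mg/L
Dose 2 (150 mg at t=11 h): 150·exp(−0.17329·58) = 0.006 mg/L
Dose 3 (130 mg at t=22 h): 130·exp(−0.17329·47) = 0.038 mg/L
Dose 4 (195 mg at t=33 h): 195·exp(−0.17329·36) = 0.381 mg/L
Dose 5 (430 mg at t=44 h): 430·exp(−0.17329·25) = 5.650 mg/L
Dose 6 (340 mg at t=55 h): 340·exp(−0.17329·14) = 30.052 mg/L
Dose 7 (445 mg at t=66 h): 445·exp(−0.17329·3) = 264.599 mg/L
C(69) = 0.000 + 0.006 + 0.038 + 0.381 + 5.650 + 30.052 + 264.599 = 300.726 mg/L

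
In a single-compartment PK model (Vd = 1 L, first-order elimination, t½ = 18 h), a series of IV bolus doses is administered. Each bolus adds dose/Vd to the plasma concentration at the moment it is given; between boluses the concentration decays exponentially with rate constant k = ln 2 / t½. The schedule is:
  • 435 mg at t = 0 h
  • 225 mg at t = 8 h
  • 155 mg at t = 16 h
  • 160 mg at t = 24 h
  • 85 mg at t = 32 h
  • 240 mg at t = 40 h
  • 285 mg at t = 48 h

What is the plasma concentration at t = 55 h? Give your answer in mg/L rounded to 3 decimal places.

559.574 mg/L

k = ln 2 / 18 = 0.03851 per h
Dose 1 (435 mg at t=0 h): 435·exp(−0.03851·55) = 52.321 mg/L
Dose 2 (225 mg at t=8 h): 225·exp(−0.03851·47) = 36.826 mg/L
Dose 3 (155 mg at t=16 h): 155·exp(−0.03851·39) = 34.522 mg/L
Dose 4 (160 mg at t=24 h): 160·exp(−0.03851·31) = 48.493 mg/L
Dose 5 (85 mg at t=32 h): 85·exp(−0.03851·23) = 35.057 mg/L
Dose 6 (240 mg at t=40 h): 240·exp(−0.03851·15) = 134.695 mg/L
Dose 7 (285 mg at t=48 h): 285·exp(−0.03851·7) = 217.660 mg/L
C(55) = 52.321 + 36.826 + 34.522 + 48.493 + 35.057 + 134.695 + 217.660 = 559.574 mg/L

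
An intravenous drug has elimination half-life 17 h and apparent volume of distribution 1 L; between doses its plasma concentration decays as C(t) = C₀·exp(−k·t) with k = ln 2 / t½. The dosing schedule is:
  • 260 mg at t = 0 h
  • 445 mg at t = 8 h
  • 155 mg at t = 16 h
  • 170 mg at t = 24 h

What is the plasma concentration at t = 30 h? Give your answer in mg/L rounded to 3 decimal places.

478.671 mg/L

k = ln 2 / 17 = 0.04077 per h
Dose 1 (260 mg at t=0 h): 260·exp(−0.04077·30) = 76.515 mg/L
Dose 2 (445 mg at t=8 h): 445·exp(−0.04077·22) = 181.465 mg/L
Dose 3 (155 mg at t=16 h): 155·exp(−0.04077·14) = 87.584 mg/L
Dose 4 (170 mg at t=24 h): 170·exp(−0.04077·6) = 133.108 mg/L
C(30) = 76.515 + 181.465 + 87.584 + 133.108 = 478.671 mg/L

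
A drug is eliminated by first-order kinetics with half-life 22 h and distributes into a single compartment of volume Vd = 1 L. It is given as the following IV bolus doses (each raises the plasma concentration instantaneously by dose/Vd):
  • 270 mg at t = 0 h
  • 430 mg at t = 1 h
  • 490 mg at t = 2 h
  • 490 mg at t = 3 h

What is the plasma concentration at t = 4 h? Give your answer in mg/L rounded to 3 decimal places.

k = ln 2 / 22 = 0.03151 per h
Dose 1 (270 mg at t=0 h): 270·exp(−0.03151·4) = 238.030 mg/L
Dose 2 (430 mg at t=1 h): 430·exp(−0.03151·3) = 391.218 mg/L
Dose 3 (490 mg at t=2 h): 490·exp(−0.03151·2) = 460.076 mg/L
Dose 4 (490 mg at t=3 h): 490·exp(−0.03151·1) = 474.802 mg/L
C(4) = 238.030 + 391.218 + 460.076 + 474.802 = 1564.126 mg/L

1564.126 mg/L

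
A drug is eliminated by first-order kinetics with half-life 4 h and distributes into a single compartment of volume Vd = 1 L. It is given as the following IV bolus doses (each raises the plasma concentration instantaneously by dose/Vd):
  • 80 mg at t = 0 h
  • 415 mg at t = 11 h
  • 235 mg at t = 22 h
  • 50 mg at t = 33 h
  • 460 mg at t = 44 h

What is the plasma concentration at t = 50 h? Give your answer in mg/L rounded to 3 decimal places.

k = ln 2 / 4 = 0.17329 per h
Dose 1 (80 mg at t=0 h): 80·exp(−0.17329·50) = 0.014 mg/L
Dose 2 (415 mg at t=11 h): 415·exp(−0.17329·39) = 0.482 mg/L
Dose 3 (235 mg at t=22 h): 235·exp(−0.17329·28) = 1.836 mg/L
Dose 4 (50 mg at t=33 h): 50·exp(−0.17329·17) = 2.628 mg/L
Dose 5 (460 mg at t=44 h): 460·exp(−0.17329·6) = 162.635 mg/L
C(50) = 0.014 + 0.482 + 1.836 + 2.628 + 162.635 = 167.594 mg/L

167.594 mg/L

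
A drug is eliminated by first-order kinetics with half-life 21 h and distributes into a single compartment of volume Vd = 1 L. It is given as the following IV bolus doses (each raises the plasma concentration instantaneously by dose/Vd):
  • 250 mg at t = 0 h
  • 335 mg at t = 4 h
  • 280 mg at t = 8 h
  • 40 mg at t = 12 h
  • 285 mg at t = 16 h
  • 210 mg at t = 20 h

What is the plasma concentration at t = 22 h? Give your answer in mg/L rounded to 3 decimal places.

941.401 mg/L

k = ln 2 / 21 = 0.03301 per h
Dose 1 (250 mg at t=0 h): 250·exp(−0.03301·22) = 120.941 mg/L
Dose 2 (335 mg at t=4 h): 335·exp(−0.03301·18) = 184.935 mg/L
Dose 3 (280 mg at t=8 h): 280·exp(−0.03301·14) = 176.389 mg/L
Dose 4 (40 mg at t=12 h): 40·exp(−0.03301·10) = 28.755 mg/L
Dose 5 (285 mg at t=16 h): 285·exp(−0.03301·6) = 233.796 mg/L
Dose 6 (210 mg at t=20 h): 210·exp(−0.03301·2) = 196.585 mg/L
C(22) = 120.941 + 184.935 + 176.389 + 28.755 + 233.796 + 196.585 = 941.401 mg/L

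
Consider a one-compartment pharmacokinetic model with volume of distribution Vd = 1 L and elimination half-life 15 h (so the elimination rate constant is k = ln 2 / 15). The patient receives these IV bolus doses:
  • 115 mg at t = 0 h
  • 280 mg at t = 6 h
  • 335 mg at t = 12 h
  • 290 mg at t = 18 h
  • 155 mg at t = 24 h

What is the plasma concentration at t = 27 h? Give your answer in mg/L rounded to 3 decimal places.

632.889 mg/L

k = ln 2 / 15 = 0.04621 per h
Dose 1 (115 mg at t=0 h): 115·exp(−0.04621·27) = 33.025 mg/L
Dose 2 (280 mg at t=6 h): 280·exp(−0.04621·21) = 106.100 mg/L
Dose 3 (335 mg at t=12 h): 335·exp(−0.04621·15) = 167.500 mg/L
Dose 4 (290 mg at t=18 h): 290·exp(−0.04621·9) = 191.329 mg/L
Dose 5 (155 mg at t=24 h): 155·exp(−0.04621·3) = 134.935 mg/L
C(27) = 33.025 + 106.100 + 167.500 + 191.329 + 134.935 = 632.889 mg/L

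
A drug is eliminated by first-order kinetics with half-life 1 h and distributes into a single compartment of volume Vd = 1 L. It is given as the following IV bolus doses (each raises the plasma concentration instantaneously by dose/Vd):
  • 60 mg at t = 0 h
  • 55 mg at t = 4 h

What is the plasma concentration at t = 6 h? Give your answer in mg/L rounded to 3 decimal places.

k = ln 2 / 1 = 0.69315 per h
Dose 1 (60 mg at t=0 h): 60·exp(−0.69315·6) = 0.938 mg/L
Dose 2 (55 mg at t=4 h): 55·exp(−0.69315·2) = 13.750 mg/L
C(6) = 0.938 + 13.750 = 14.688 mg/L

14.688 mg/L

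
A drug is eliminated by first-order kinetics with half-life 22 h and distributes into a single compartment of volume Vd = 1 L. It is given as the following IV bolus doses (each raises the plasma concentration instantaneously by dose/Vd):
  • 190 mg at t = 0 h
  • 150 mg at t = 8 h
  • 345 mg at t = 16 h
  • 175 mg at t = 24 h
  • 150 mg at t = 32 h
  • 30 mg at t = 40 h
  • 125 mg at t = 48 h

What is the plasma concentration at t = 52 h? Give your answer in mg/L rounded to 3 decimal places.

k = ln 2 / 22 = 0.03151 per h
Dose 1 (190 mg at t=0 h): 190·exp(−0.03151·52) = 36.917 mg/L
Dose 2 (150 mg at t=8 h): 150·exp(−0.03151·44) = 37.500 mg/L
Dose 3 (345 mg at t=16 h): 345·exp(−0.03151·36) = 110.975 mg/L
Dose 4 (175 mg at t=24 h): 175·exp(−0.03151·28) = 72.428 mg/L
Dose 5 (150 mg at t=32 h): 150·exp(−0.03151·20) = 79.878 mg/L
Dose 6 (30 mg at t=40 h): 30·exp(−0.03151·12) = 20.555 mg/L
Dose 7 (125 mg at t=48 h): 125·exp(−0.03151·4) = 110.199 mg/L
C(52) = 36.917 + 37.500 + 110.975 + 72.428 + 79.878 + 20.555 + 110.199 = 468.453 mg/L

468.453 mg/L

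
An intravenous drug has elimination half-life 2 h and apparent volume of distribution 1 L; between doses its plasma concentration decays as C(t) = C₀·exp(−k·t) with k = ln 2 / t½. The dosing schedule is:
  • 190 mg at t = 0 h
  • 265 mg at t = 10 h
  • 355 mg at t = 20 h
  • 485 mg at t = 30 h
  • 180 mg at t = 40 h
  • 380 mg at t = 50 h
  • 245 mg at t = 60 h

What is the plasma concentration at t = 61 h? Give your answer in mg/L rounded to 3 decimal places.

181.773 mg/L

k = ln 2 / 2 = 0.34657 per h
Dose 1 (190 mg at t=0 h): 190·exp(−0.34657·61) = 0.000 mg/L
Dose 2 (265 mg at t=10 h): 265·exp(−0.34657·51) = 0.000 mg/L
Dose 3 (355 mg at t=20 h): 355·exp(−0.34657·41) = 0.000 mg/L
Dose 4 (485 mg at t=30 h): 485·exp(−0.34657·31) = 0.010 mg/L
Dose 5 (180 mg at t=40 h): 180·exp(−0.34657·21) = 0.124 mg/L
Dose 6 (380 mg at t=50 h): 380·exp(−0.34657·11) = 8.397 mg/L
Dose 7 (245 mg at t=60 h): 245·exp(−0.34657·1) = 173.241 mg/L
C(61) = 0.000 + 0.000 + 0.000 + 0.010 + 0.124 + 8.397 + 173.241 = 181.773 mg/L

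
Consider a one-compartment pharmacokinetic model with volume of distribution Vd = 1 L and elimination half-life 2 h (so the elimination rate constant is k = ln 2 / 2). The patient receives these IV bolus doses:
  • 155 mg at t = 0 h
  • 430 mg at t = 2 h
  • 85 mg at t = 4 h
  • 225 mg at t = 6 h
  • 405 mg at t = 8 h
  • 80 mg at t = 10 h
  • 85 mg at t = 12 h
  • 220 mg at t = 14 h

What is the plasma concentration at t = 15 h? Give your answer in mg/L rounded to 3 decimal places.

k = ln 2 / 2 = 0.34657 per h
Dose 1 (155 mg at t=0 h): 155·exp(−0.34657·15) = 0.856 mg/L
Dose 2 (430 mg at t=2 h): 430·exp(−0.34657·13) = 4.751 mg/L
Dose 3 (85 mg at t=4 h): 85·exp(−0.34657·11) = 1.878 mg/L
Dose 4 (225 mg at t=6 h): 225·exp(−0.34657·9) = 9.944 mg/L
Dose 5 (405 mg at t=8 h): 405·exp(−0.34657·7) = 35.797 mg/L
Dose 6 (80 mg at t=10 h): 80·exp(−0.34657·5) = 14.142 mg/L
Dose 7 (85 mg at t=12 h): 85·exp(−0.34657·3) = 30.052 mg/L
Dose 8 (220 mg at t=14 h): 220·exp(−0.34657·1) = 155.563 mg/L
C(15) = 0.856 + 4.751 + 1.878 + 9.944 + 35.797 + 14.142 + 30.052 + 155.563 = 252.984 mg/L

252.984 mg/L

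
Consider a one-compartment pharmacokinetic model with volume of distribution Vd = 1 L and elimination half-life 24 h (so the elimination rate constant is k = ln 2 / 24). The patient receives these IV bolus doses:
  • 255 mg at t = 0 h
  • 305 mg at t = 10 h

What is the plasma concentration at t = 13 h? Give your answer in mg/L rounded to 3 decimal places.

k = ln 2 / 24 = 0.02888 per h
Dose 1 (255 mg at t=0 h): 255·exp(−0.02888·13) = 175.179 mg/L
Dose 2 (305 mg at t=10 h): 305·exp(−0.02888·3) = 279.686 mg/L
C(13) = 175.179 + 279.686 = 454.865 mg/L

454.865 mg/L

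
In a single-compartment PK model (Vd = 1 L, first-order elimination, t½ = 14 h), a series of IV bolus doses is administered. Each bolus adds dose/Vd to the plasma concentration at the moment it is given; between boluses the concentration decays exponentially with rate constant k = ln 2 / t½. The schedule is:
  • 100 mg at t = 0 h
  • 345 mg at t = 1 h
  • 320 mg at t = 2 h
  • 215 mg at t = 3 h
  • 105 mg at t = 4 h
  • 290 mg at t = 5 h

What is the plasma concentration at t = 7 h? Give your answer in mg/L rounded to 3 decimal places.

1106.411 mg/L

k = ln 2 / 14 = 0.04951 per h
Dose 1 (100 mg at t=0 h): 100·exp(−0.04951·7) = 70.711 mg/L
Dose 2 (345 mg at t=1 h): 345·exp(−0.04951·6) = 256.334 mg/L
Dose 3 (320 mg at t=2 h): 320·exp(−0.04951·5) = 249.827 mg/L
Dose 4 (215 mg at t=3 h): 215·exp(−0.04951·4) = 176.372 mg/L
Dose 5 (105 mg at t=4 h): 105·exp(−0.04951·3) = 90.507 mg/L
Dose 6 (290 mg at t=5 h): 290·exp(−0.04951·2) = 262.660 mg/L
C(7) = 70.711 + 256.334 + 249.827 + 176.372 + 90.507 + 262.660 = 1106.411 mg/L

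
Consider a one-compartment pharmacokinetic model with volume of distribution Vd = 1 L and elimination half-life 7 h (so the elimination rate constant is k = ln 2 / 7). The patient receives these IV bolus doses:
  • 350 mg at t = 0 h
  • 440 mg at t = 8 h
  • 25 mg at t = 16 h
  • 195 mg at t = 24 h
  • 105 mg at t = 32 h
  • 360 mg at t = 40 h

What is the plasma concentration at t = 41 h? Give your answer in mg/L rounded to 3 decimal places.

430.252 mg/L

k = ln 2 / 7 = 0.09902 per h
Dose 1 (350 mg at t=0 h): 350·exp(−0.09902·41) = 6.038 mg/L
Dose 2 (440 mg at t=8 h): 440·exp(−0.09902·33) = 16.761 mg/L
Dose 3 (25 mg at t=16 h): 25·exp(−0.09902·25) = 2.103 mg/L
Dose 4 (195 mg at t=24 h): 195·exp(−0.09902·17) = 36.221 mg/L
Dose 5 (105 mg at t=32 h): 105·exp(−0.09902·9) = 43.068 mg/L
Dose 6 (360 mg at t=40 h): 360·exp(−0.09902·1) = 326.061 mg/L
C(41) = 6.038 + 16.761 + 2.103 + 36.221 + 43.068 + 326.061 = 430.252 mg/L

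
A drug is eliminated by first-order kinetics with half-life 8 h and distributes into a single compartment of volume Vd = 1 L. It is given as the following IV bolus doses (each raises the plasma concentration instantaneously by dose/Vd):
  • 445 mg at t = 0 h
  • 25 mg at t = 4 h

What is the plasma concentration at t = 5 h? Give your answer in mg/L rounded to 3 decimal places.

311.472 mg/L

k = ln 2 / 8 = 0.08664 per h
Dose 1 (445 mg at t=0 h): 445·exp(−0.08664·5) = 288.547 mg/L
Dose 2 (25 mg at t=4 h): 25·exp(−0.08664·1) = 22.925 mg/L
C(5) = 288.547 + 22.925 = 311.472 mg/L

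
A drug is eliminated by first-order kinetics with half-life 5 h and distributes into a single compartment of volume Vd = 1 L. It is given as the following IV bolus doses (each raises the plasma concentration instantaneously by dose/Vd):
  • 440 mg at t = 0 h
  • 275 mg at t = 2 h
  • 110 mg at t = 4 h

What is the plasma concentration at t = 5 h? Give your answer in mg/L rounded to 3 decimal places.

497.193 mg/L

k = ln 2 / 5 = 0.13863 per h
Dose 1 (440 mg at t=0 h): 440·exp(−0.13863·5) = 220.000 mg/L
Dose 2 (275 mg at t=2 h): 275·exp(−0.13863·3) = 181.432 mg/L
Dose 3 (110 mg at t=4 h): 110·exp(−0.13863·1) = 95.761 mg/L
C(5) = 220.000 + 181.432 + 95.761 = 497.193 mg/L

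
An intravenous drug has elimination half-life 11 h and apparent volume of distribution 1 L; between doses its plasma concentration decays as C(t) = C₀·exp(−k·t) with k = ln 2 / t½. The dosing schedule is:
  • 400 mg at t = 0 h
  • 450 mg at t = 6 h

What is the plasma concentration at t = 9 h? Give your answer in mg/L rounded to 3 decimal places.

599.351 mg/L

k = ln 2 / 11 = 0.06301 per h
Dose 1 (400 mg at t=0 h): 400·exp(−0.06301·9) = 226.863 mg/L
Dose 2 (450 mg at t=6 h): 450·exp(−0.06301·3) = 372.489 mg/L
C(9) = 226.863 + 372.489 = 599.351 mg/L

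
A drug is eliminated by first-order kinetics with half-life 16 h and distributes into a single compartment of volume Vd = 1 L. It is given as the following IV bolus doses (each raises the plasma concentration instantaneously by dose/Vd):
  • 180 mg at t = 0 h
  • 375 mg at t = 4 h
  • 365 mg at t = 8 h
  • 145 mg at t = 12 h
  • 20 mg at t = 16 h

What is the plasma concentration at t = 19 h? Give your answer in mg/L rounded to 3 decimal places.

626.104 mg/L

k = ln 2 / 16 = 0.04332 per h
Dose 1 (180 mg at t=0 h): 180·exp(−0.04332·19) = 79.031 mg/L
Dose 2 (375 mg at t=4 h): 375·exp(−0.04332·15) = 195.801 mg/L
Dose 3 (365 mg at t=8 h): 365·exp(−0.04332·11) = 226.639 mg/L
Dose 4 (145 mg at t=12 h): 145·exp(−0.04332·7) = 107.070 mg/L
Dose 5 (20 mg at t=16 h): 20·exp(−0.04332·3) = 17.563 mg/L
C(19) = 79.031 + 195.801 + 226.639 + 107.070 + 17.563 = 626.104 mg/L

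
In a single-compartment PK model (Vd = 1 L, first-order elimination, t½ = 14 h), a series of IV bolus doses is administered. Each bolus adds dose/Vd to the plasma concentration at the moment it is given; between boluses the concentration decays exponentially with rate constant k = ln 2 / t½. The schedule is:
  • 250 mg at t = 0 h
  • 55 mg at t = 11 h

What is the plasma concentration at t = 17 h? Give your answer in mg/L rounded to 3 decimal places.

k = ln 2 / 14 = 0.04951 per h
Dose 1 (250 mg at t=0 h): 250·exp(−0.04951·17) = 107.747 mg/L
Dose 2 (55 mg at t=11 h): 55·exp(−0.04951·6) = 40.865 mg/L
C(17) = 107.747 + 40.865 = 148.611 mg/L

148.611 mg/L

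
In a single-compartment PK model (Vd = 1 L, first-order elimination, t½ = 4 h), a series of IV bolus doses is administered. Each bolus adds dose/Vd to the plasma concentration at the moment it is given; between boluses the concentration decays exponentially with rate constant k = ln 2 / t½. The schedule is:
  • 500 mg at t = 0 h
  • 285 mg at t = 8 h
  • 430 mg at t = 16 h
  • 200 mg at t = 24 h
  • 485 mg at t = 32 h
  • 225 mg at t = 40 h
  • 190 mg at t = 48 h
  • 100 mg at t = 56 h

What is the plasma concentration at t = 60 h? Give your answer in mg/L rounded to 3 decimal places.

k = ln 2 / 4 = 0.17329 per h
Dose 1 (500 mg at t=0 h): 500·exp(−0.17329·60) = 0.015 mg/L
Dose 2 (285 mg at t=8 h): 285·exp(−0.17329·52) = 0.035 mg/L
Dose 3 (430 mg at t=16 h): 430·exp(−0.17329·44) = 0.210 mg/L
Dose 4 (200 mg at t=24 h): 200·exp(−0.17329·36) = 0.391 mg/L
Dose 5 (485 mg at t=32 h): 485·exp(−0.17329·28) = 3.789 mg/L
Dose 6 (225 mg at t=40 h): 225·exp(−0.17329·20) = 7.031 mg/L
Dose 7 (190 mg at t=48 h): 190·exp(−0.17329·12) = 23.750 mg/L
Dose 8 (100 mg at t=56 h): 100·exp(−0.17329·4) = 50.000 mg/L
C(60) = 0.015 + 0.035 + 0.210 + 0.391 + 3.789 + 7.031 + 23.750 + 50.000 = 85.221 mg/L

85.221 mg/L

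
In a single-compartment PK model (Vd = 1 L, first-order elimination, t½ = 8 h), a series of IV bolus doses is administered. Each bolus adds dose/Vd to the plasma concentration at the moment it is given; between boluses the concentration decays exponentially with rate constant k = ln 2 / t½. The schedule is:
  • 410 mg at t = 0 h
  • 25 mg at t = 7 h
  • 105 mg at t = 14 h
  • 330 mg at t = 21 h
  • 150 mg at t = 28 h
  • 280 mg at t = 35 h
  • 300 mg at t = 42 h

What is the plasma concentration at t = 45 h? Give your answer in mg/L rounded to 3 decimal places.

441.088 mg/L

k = ln 2 / 8 = 0.08664 per h
Dose 1 (410 mg at t=0 h): 410·exp(−0.08664·45) = 8.308 mg/L
Dose 2 (25 mg at t=7 h): 25·exp(−0.08664·38) = 0.929 mg/L
Dose 3 (105 mg at t=14 h): 105·exp(−0.08664·31) = 7.156 mg/L
Dose 4 (330 mg at t=21 h): 330·exp(−0.08664·24) = 41.250 mg/L
Dose 5 (150 mg at t=28 h): 150·exp(−0.08664·17) = 34.388 mg/L
Dose 6 (280 mg at t=35 h): 280·exp(−0.08664·10) = 117.725 mg/L
Dose 7 (300 mg at t=42 h): 300·exp(−0.08664·3) = 231.332 mg/L
C(45) = 8.308 + 0.929 + 7.156 + 41.250 + 34.388 + 117.725 + 231.332 = 441.088 mg/L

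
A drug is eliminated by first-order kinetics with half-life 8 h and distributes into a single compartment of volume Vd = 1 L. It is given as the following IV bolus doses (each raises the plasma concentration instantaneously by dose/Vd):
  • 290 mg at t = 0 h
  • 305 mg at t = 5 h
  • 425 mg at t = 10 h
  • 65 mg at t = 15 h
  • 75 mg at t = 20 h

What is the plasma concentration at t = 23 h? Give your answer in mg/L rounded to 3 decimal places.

331.771 mg/L

k = ln 2 / 8 = 0.08664 per h
Dose 1 (290 mg at t=0 h): 290·exp(−0.08664·23) = 39.531 mg/L
Dose 2 (305 mg at t=5 h): 305·exp(−0.08664·18) = 64.118 mg/L
Dose 3 (425 mg at t=10 h): 425·exp(−0.08664·13) = 137.789 mg/L
Dose 4 (65 mg at t=15 h): 65·exp(−0.08664·8) = 32.500 mg/L
Dose 5 (75 mg at t=20 h): 75·exp(−0.08664·3) = 57.833 mg/L
C(23) = 39.531 + 64.118 + 137.789 + 32.500 + 57.833 = 331.771 mg/L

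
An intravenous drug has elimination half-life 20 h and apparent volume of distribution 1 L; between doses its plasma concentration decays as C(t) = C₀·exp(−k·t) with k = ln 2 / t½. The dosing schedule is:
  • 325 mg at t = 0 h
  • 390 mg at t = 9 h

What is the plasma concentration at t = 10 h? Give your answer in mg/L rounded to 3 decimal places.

606.525 mg/L

k = ln 2 / 20 = 0.03466 per h
Dose 1 (325 mg at t=0 h): 325·exp(−0.03466·10) = 229.810 mg/L
Dose 2 (390 mg at t=9 h): 390·exp(−0.03466·1) = 376.715 mg/L
C(10) = 229.810 + 376.715 = 606.525 mg/L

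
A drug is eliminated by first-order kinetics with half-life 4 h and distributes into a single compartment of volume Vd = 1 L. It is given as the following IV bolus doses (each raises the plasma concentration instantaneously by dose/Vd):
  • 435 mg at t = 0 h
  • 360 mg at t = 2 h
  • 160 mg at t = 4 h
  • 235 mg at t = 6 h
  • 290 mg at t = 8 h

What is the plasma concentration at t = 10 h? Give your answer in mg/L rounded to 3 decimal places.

k = ln 2 / 4 = 0.17329 per h
Dose 1 (435 mg at t=0 h): 435·exp(−0.17329·10) = 76.898 mg/L
Dose 2 (360 mg at t=2 h): 360·exp(−0.17329·8) = 90.000 mg/L
Dose 3 (160 mg at t=4 h): 160·exp(−0.17329·6) = 56.569 mg/L
Dose 4 (235 mg at t=6 h): 235·exp(−0.17329·4) = 117.500 mg/L
Dose 5 (290 mg at t=8 h): 290·exp(−0.17329·2) = 205.061 mg/L
C(10) = 76.898 + 90.000 + 56.569 + 117.500 + 205.061 = 546.027 mg/L

546.027 mg/L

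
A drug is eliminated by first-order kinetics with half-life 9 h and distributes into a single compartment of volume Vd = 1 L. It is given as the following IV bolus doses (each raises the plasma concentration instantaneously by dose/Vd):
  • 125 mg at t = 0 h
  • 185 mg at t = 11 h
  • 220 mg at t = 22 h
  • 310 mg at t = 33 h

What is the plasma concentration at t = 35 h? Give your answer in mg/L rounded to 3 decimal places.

k = ln 2 / 9 = 0.07702 per h
Dose 1 (125 mg at t=0 h): 125·exp(−0.07702·35) = 8.438 mg/L
Dose 2 (185 mg at t=11 h): 185·exp(−0.07702·24) = 29.136 mg/L
Dose 3 (220 mg at t=22 h): 220·exp(−0.07702·13) = 80.835 mg/L
Dose 4 (310 mg at t=33 h): 310·exp(−0.07702·2) = 265.746 mg/L
C(35) = 8.438 + 29.136 + 80.835 + 265.746 = 384.155 mg/L

384.155 mg/L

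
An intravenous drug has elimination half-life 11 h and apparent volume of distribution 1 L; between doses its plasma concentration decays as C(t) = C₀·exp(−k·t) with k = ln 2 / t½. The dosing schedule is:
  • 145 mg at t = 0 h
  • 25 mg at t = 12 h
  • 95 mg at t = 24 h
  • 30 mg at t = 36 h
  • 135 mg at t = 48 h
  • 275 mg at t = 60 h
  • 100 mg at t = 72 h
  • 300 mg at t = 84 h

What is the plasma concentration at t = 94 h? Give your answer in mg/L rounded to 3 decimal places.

k = ln 2 / 11 = 0.06301 per h
Dose 1 (145 mg at t=0 h): 145·exp(−0.06301·94) = 0.388 mg/L
Dose 2 (25 mg at t=12 h): 25·exp(−0.06301·82) = 0.143 mg/L
Dose 3 (95 mg at t=24 h): 95·exp(−0.06301·70) = 1.154 mg/L
Dose 4 (30 mg at t=36 h): 30·exp(−0.06301·58) = 0.776 mg/L
Dose 5 (135 mg at t=48 h): 135·exp(−0.06301·46) = 7.438 mg/L
Dose 6 (275 mg at t=60 h): 275·exp(−0.06301·34) = 32.276 mg/L
Dose 7 (100 mg at t=72 h): 100·exp(−0.06301·22) = 25.000 mg/L
Dose 8 (300 mg at t=84 h): 300·exp(−0.06301·10) = 159.756 mg/L
C(94) = 0.388 + 0.143 + 1.154 + 0.776 + 7.438 + 32.276 + 25.000 + 159.756 = 226.931 mg/L

226.931 mg/L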